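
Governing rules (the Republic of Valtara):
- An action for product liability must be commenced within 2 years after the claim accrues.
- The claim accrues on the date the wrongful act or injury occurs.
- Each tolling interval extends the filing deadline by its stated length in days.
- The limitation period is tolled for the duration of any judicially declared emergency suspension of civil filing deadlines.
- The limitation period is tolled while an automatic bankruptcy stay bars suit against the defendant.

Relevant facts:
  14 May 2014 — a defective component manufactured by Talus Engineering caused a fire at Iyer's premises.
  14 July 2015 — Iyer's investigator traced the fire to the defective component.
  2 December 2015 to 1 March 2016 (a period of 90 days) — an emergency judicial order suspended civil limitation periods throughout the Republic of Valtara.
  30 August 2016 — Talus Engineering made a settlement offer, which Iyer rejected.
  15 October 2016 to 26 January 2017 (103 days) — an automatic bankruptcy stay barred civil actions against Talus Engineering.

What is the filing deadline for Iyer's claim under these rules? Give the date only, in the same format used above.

Because the rule ties accrual to occurrence, the claim accrued on 14 May 2014, not on the 14 July 2015 discovery date.
2 years from 14 May 2014 is 14 May 2016.
Because the emergency suspension of filing deadlines ran from 2 December 2015 to 1 March 2016, the deadline is extended by 90 days to 12 August 2016.
The automatic bankruptcy stay from 15 October 2016 to 26 January 2017 began after the period had already run on 12 August 2016, so it has no tolling effect.
The other events in the timeline have no effect on the limitation period under the stated rules.

12 August 2016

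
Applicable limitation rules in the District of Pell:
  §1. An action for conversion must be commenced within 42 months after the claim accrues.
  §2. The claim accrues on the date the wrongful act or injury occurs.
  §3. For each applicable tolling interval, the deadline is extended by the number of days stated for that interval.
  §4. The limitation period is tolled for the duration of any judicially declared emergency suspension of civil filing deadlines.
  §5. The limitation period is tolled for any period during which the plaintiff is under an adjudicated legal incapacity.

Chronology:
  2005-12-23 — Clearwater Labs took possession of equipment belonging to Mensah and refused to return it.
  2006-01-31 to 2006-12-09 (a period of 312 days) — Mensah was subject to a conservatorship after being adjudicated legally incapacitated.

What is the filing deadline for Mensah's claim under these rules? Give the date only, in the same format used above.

The claim accrued on 2005-12-23, when the wrongful act occurred.
42 months from 2005-12-23 is 2009-06-23.
The plaintiff's legal incapacity from 2006-01-31 to 2006-12-09 tolled the period for 312 days, extending the deadline to 2010-05-01.

2010-05-01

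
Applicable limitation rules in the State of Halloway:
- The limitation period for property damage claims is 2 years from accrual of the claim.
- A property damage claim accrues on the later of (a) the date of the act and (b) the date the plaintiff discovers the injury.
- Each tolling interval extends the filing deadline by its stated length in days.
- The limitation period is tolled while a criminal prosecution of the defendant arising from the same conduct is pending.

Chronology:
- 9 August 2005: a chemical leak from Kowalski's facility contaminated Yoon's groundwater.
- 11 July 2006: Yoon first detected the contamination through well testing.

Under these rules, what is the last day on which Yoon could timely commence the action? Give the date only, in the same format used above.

11 July 2008

Because discovery on 11 July 2006 post-dates the 9 August 2005 act, accrual under the later-of rule falls on 11 July 2006.
2 years from 11 July 2006 is 11 July 2008.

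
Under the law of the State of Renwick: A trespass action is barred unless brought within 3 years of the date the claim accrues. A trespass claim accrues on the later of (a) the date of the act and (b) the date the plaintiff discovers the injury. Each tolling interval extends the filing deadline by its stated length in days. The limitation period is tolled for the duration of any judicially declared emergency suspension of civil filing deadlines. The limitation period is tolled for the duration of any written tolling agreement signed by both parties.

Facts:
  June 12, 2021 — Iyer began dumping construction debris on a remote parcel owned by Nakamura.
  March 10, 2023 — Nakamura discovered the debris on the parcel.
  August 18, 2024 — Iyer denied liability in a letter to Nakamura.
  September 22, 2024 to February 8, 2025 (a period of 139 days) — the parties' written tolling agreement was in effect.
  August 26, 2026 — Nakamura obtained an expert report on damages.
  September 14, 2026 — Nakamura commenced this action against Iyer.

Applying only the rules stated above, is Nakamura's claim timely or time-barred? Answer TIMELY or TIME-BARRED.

Taking the later of the act (June 12, 2021) and discovery (March 10, 2023), the claim accrued on March 10, 2023.
The untolled deadline — 3 years after March 10, 2023 — is March 10, 2026.
Because the written tolling agreement ran from September 22, 2024 to February 8, 2025, the deadline is extended by 139 days to July 27, 2026.
Nothing else in the chronology tolls or restarts the period.
Filing on September 14, 2026 missed the July 27, 2026 deadline — the action is time-barred.

TIME-BARRED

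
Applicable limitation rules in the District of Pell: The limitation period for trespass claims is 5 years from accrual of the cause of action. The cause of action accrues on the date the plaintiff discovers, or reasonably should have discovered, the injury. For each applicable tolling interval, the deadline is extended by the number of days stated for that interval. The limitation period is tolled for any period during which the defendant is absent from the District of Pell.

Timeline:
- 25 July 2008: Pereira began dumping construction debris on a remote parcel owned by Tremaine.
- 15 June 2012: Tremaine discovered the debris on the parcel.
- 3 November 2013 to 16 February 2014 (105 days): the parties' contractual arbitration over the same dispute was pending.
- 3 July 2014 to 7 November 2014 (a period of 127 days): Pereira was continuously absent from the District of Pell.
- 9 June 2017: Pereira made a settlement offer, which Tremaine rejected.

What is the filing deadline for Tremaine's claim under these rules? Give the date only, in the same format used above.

The claim did not accrue until Tremaine discovered the injury on 15 June 2012; the 25 July 2008 act date does not start the clock under the stated rule.
Adding the 5 years base period to 15 June 2012 gives a deadline of 15 June 2017, before any tolling.
The defendant's absence from the jurisdiction from 3 July 2014 to 7 November 2014 tolled the period for 127 days, extending the deadline to 20 October 2017.
No stated provision tolls the period for a pending arbitration, so the interval from 3 November 2013 to 16 February 2014 has no effect on the deadline.
Nothing else in the chronology tolls or restarts the period.

20 October 2017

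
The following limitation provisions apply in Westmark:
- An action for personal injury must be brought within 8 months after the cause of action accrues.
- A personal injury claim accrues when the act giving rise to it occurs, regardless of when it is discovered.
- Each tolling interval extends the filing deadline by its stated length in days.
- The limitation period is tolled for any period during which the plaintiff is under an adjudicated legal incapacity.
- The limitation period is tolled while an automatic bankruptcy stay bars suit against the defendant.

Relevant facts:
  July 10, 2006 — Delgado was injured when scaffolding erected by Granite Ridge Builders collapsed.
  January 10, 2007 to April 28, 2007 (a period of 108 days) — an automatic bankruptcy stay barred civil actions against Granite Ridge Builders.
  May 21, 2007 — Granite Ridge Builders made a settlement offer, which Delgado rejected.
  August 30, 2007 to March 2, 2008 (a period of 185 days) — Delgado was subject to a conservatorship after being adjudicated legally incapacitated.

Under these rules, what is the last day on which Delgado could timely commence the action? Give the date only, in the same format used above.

June 26, 2007

The cause of action accrued on July 10, 2006, the date of the act.
8 months from July 10, 2006 is March 10, 2007.
Because the automatic bankruptcy stay ran from January 10, 2007 to April 28, 2007, the deadline is extended by 108 days to June 26, 2007.
The plaintiff's legal incapacity starting August 30, 2007 came too late — the period had run on June 26, 2007 — and so does not extend the deadline.
The other events in the timeline have no effect on the limitation period under the stated rules.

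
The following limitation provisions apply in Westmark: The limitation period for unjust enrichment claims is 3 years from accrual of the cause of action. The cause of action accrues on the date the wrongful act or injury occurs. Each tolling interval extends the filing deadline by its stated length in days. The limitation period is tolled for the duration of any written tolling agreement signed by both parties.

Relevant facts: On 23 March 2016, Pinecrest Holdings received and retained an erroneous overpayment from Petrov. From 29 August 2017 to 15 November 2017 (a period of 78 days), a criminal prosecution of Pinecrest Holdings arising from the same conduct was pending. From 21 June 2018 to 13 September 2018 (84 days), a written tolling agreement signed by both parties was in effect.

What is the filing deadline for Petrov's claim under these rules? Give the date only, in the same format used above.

The cause of action accrued on 23 March 2016, the date of the act.
Adding the 3 years base period to 23 March 2016 gives a deadline of 23 March 2019, before any tolling.
Because the written tolling agreement ran from 21 June 2018 to 13 September 2018, the deadline is extended by 84 days to 15 June 2019.
Although a criminal prosecution ran from 29 August 2017 to 15 November 2017, the stated rules do not make that a tolling event, so it is disregarded.

15 June 2019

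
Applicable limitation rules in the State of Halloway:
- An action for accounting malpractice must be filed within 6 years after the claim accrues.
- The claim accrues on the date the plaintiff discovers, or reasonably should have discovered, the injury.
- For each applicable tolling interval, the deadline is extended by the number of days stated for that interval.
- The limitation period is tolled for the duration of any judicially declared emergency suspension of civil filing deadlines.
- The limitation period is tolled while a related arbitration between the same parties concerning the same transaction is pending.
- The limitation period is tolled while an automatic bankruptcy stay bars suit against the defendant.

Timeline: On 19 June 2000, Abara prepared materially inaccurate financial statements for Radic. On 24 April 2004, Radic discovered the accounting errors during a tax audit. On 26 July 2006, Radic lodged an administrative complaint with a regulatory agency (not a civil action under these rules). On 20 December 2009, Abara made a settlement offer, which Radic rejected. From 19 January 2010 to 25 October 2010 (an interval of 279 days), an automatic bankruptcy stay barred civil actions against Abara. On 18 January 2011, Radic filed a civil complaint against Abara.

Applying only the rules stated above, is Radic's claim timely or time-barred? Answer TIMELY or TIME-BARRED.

Accrual is tied to discovery, so the period began on 24 April 2004 rather than on 19 June 2000 when the act occurred.
Adding the 6 years base period to 24 April 2004 gives a deadline of 24 April 2010, before any tolling.
Because the automatic bankruptcy stay ran from 19 January 2010 to 25 October 2010, the deadline is extended by 279 days to 28 January 2011.
The other events in the timeline have no effect on the limitation period under the stated rules.
Filing on 18 January 2011 beat the 28 January 2011 deadline — the action is timely.

TIMELY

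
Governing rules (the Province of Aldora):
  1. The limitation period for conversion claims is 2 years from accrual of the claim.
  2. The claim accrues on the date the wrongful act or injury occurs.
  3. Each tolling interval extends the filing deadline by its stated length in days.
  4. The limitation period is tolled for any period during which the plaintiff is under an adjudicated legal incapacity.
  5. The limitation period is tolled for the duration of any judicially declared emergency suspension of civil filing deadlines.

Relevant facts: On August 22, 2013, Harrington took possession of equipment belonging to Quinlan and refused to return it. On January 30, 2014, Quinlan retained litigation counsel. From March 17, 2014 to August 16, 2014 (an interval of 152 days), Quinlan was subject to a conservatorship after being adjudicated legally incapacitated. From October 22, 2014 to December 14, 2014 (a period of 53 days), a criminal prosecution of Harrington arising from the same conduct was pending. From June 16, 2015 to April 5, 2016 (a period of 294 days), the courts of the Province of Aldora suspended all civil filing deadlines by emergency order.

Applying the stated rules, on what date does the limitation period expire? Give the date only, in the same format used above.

The limitation period began to run on August 22, 2013.
2 years from August 22, 2013 is August 22, 2015.
The period was tolled for 152 days by the plaintiff's legal incapacity (March 17, 2014 to August 16, 2014), pushing the deadline to January 21, 2016.
The period was tolled for 294 days by the emergency suspension of filing deadlines (June 16, 2015 to April 5, 2016), pushing the deadline to November 10, 2016.
The pending criminal prosecution from October 22, 2014 to December 14, 2014 does not toll the period, because no stated rule makes a criminal prosecution a tolling event.
The other events in the timeline have no effect on the limitation period under the stated rules.

November 10, 2016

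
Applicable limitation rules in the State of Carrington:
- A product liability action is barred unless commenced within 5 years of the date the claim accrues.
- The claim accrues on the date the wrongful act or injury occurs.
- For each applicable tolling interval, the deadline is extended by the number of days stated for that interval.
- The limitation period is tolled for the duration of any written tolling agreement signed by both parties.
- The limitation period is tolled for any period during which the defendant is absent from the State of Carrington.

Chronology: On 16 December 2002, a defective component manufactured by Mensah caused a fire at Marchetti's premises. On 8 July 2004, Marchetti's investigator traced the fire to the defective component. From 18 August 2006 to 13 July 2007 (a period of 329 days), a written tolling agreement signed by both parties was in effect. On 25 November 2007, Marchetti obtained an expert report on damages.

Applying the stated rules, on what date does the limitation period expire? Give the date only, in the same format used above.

9 November 2008

The claim accrued on 16 December 2002, when the wrongful act occurred; under the stated occurrence rule the 8 July 2004 discovery does not delay accrual.
The untolled deadline — 5 years after 16 December 2002 — is 16 December 2007.
Because the written tolling agreement ran from 18 August 2006 to 13 July 2007, the deadline is extended by 329 days to 9 November 2008.
None of the other events listed affects the running of the period under the stated rules.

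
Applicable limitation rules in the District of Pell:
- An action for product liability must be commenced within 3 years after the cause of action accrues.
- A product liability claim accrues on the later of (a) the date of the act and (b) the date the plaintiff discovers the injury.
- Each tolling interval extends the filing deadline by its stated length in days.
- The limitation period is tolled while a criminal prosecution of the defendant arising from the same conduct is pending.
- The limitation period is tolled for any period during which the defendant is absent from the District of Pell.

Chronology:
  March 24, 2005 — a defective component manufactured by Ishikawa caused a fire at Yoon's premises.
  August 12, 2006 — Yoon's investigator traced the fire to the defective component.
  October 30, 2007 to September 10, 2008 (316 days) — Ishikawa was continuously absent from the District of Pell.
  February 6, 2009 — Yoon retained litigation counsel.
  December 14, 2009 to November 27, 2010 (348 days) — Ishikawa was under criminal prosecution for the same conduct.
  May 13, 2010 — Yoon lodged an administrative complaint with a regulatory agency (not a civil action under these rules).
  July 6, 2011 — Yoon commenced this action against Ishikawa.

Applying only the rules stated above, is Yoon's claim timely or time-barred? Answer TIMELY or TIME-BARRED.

The claim accrued on August 12, 2006 — the later of the March 24, 2005 act and the August 12, 2006 discovery.
The untolled deadline — 3 years after August 12, 2006 — is August 12, 2009.
Because the defendant's absence from the jurisdiction ran from October 30, 2007 to September 10, 2008, the deadline is extended by 316 days to June 24, 2010.
The period was tolled for 348 days by the pending criminal prosecution (December 14, 2009 to November 27, 2010), pushing the deadline to June 7, 2011.
Nothing else in the chronology tolls or restarts the period.
The July 6, 2011 filing falls after the June 7, 2011 deadline; the claim is time-barred.

TIME-BARRED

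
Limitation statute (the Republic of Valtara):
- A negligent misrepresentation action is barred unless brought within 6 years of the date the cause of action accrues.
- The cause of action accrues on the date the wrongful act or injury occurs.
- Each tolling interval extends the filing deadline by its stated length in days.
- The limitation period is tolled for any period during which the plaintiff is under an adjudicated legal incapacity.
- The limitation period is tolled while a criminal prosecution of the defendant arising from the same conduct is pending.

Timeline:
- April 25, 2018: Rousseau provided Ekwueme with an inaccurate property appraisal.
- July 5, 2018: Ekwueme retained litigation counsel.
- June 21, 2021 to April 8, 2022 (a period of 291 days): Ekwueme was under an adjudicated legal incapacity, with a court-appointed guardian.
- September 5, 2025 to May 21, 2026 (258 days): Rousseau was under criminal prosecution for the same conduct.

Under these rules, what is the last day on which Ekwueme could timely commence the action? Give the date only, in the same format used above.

The claim accrued on April 25, 2018, when the wrongful act occurred.
6 years from April 25, 2018 is April 25, 2024.
The period was tolled for 291 days by the plaintiff's legal incapacity (June 21, 2021 to April 8, 2022), pushing the deadline to February 10, 2025.
By the time the pending criminal prosecution began on September 5, 2025, the limitation period had already expired on February 10, 2025; that interval cannot revive it.
The other events in the timeline have no effect on the limitation period under the stated rules.

February 10, 2025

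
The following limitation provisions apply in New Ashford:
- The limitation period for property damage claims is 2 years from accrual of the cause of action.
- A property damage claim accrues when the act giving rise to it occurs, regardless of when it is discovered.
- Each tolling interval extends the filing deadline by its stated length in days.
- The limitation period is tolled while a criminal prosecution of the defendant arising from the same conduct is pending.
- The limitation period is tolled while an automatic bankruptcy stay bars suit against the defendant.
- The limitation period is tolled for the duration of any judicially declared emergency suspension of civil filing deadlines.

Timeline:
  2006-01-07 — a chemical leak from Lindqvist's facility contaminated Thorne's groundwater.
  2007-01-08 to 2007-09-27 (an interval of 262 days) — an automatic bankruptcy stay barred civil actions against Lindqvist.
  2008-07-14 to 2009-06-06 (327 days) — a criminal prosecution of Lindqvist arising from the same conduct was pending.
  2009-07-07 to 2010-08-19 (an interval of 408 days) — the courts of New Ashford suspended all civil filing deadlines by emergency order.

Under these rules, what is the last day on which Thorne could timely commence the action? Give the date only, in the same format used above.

2010-09-30

The claim accrued on 2006-01-07, when the wrongful act occurred.
The untolled deadline — 2 years after 2006-01-07 — is 2008-01-07.
The automatic bankruptcy stay from 2007-01-08 to 2007-09-27 tolled the period for 262 days, extending the deadline to 2008-09-25.
Because the pending criminal prosecution ran from 2008-07-14 to 2009-06-06, the deadline is extended by 327 days to 2009-08-18.
Because the emergency suspension of filing deadlines ran from 2009-07-07 to 2010-08-19, the deadline is extended by 408 days to 2010-09-30.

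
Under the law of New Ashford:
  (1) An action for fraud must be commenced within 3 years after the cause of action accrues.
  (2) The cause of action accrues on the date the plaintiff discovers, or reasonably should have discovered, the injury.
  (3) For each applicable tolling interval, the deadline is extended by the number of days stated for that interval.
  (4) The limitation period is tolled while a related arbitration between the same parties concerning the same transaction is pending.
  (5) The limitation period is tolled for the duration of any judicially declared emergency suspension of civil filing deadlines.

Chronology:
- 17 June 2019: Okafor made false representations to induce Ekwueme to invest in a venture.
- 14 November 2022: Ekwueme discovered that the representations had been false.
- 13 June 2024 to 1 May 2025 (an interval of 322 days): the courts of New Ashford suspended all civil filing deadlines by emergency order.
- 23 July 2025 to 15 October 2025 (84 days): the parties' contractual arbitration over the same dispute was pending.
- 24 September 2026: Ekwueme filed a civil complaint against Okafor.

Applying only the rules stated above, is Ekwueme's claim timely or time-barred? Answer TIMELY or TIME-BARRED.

TIMELY

The claim did not accrue until Ekwueme discovered the injury on 14 November 2022; the 17 June 2019 act date does not start the clock under the stated rule.
3 years from 14 November 2022 is 14 November 2025.
The emergency suspension of filing deadlines from 13 June 2024 to 1 May 2025 tolled the period for 322 days, extending the deadline to 2 October 2026.
The pending related arbitration from 23 July 2025 to 15 October 2025 tolled the period for 84 days, extending the deadline to 25 December 2026.
The 24 September 2026 filing precedes the 25 December 2026 deadline; the claim is timely.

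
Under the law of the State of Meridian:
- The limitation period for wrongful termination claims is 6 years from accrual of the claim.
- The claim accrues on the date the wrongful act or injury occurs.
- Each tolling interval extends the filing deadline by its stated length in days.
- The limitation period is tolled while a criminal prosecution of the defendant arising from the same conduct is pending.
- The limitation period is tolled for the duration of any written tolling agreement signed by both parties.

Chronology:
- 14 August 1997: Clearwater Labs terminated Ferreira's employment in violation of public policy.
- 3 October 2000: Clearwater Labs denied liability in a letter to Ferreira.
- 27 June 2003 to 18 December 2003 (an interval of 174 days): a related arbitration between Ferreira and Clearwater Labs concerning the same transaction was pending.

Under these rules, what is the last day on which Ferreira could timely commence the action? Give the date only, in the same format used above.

The claim accrued on 14 August 1997, when the wrongful act occurred.
Adding the 6 years base period to 14 August 1997 gives a deadline of 14 August 2003, before any tolling.
Although a pending arbitration ran from 27 June 2003 to 18 December 2003, the stated rules do not make that a tolling event, so it is disregarded.
Nothing else in the chronology tolls or restarts the period.

14 August 2003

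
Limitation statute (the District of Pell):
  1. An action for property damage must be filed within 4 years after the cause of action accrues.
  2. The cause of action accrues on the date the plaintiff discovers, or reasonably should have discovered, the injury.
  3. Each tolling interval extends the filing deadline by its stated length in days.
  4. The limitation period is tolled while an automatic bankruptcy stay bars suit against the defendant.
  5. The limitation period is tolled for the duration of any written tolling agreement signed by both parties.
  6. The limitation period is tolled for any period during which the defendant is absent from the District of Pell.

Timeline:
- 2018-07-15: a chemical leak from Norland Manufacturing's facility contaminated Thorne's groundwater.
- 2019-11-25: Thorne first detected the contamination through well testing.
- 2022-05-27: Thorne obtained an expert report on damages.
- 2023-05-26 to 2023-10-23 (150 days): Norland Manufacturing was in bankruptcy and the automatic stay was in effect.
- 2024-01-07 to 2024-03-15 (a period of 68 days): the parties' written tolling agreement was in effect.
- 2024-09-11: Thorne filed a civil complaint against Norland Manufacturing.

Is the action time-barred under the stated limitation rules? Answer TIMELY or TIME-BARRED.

Under the discovery rule, the claim accrued on 2019-11-25, when Thorne discovered the injury — not on the 2018-07-15 date of the underlying act.
4 years from 2019-11-25 is 2023-11-25.
The period was tolled for 150 days by the automatic bankruptcy stay (2023-05-26 to 2023-10-23), pushing the deadline to 2024-04-23.
The period was tolled for 68 days by the written tolling agreement (2024-01-07 to 2024-03-15), pushing the deadline to 2024-06-30.
The other events in the timeline have no effect on the limitation period under the stated rules.
The 2024-09-11 filing falls after the 2024-06-30 deadline; the claim is time-barred.

TIME-BARRED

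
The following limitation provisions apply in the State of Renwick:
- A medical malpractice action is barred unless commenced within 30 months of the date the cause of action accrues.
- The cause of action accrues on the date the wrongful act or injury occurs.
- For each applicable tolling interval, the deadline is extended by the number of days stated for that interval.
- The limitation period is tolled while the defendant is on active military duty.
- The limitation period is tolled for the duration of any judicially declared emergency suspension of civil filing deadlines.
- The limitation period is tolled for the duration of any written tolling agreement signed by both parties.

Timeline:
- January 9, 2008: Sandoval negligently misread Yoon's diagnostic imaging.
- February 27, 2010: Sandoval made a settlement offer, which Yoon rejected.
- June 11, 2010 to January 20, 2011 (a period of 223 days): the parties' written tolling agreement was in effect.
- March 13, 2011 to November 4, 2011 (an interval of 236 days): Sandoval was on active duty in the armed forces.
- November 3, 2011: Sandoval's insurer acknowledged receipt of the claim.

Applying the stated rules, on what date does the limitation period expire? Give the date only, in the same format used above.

The limitation period began to run on January 9, 2008.
30 months from January 9, 2008 is July 9, 2010.
The period was tolled for 223 days by the written tolling agreement (June 11, 2010 to January 20, 2011), pushing the deadline to February 17, 2011.
The defendant's active military service starting March 13, 2011 came too late — the period had run on February 17, 2011 — and so does not extend the deadline.
The other events in the timeline have no effect on the limitation period under the stated rules.

February 17, 2011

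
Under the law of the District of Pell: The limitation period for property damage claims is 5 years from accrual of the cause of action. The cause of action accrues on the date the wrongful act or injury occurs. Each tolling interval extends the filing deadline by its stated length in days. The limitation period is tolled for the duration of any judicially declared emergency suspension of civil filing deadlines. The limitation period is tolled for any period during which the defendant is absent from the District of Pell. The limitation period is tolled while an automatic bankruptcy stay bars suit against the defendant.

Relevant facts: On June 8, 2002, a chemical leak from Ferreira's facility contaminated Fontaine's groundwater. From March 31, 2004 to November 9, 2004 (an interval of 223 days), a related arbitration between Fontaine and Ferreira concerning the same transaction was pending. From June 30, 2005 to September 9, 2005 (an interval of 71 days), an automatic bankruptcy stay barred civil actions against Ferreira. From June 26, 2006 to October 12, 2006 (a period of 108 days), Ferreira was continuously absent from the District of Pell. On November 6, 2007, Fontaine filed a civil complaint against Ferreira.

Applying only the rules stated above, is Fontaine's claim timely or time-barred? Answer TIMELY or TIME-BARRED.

The limitation period began to run on June 8, 2002.
5 years from June 8, 2002 is June 8, 2007.
The automatic bankruptcy stay from June 30, 2005 to September 9, 2005 tolled the period for 71 days, extending the deadline to August 18, 2007.
Because the defendant's absence from the jurisdiction ran from June 26, 2006 to October 12, 2006, the deadline is extended by 108 days to December 4, 2007.
The pending related arbitration from March 31, 2004 to November 9, 2004 does not toll the period, because no stated rule makes a pending arbitration a tolling event.
Filing on November 6, 2007 beat the December 4, 2007 deadline — the action is timely.

TIMELY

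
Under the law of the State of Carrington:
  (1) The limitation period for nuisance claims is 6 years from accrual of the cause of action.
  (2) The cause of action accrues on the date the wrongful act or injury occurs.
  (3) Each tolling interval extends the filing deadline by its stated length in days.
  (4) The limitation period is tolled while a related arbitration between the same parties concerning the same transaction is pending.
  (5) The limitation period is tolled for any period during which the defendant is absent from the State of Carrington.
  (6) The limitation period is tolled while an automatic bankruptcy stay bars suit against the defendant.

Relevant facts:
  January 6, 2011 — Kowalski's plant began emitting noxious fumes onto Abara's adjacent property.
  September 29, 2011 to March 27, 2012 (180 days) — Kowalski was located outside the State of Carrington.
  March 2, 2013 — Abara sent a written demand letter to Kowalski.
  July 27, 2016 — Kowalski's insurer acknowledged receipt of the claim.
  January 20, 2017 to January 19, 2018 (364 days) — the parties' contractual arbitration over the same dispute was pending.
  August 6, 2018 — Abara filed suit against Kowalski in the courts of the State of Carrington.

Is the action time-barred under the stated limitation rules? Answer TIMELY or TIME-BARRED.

The cause of action accrued on January 6, 2011, the date of the act.
6 years from January 6, 2011 is January 6, 2017.
The period was tolled for 180 days by the defendant's absence from the jurisdiction (September 29, 2011 to March 27, 2012), pushing the deadline to July 5, 2017.
Because the pending related arbitration ran from January 20, 2017 to January 19, 2018, the deadline is extended by 364 days to July 4, 2018.
Nothing else in the chronology tolls or restarts the period.
Filing on August 6, 2018 missed the July 4, 2018 deadline — the action is time-barred.

TIME-BARRED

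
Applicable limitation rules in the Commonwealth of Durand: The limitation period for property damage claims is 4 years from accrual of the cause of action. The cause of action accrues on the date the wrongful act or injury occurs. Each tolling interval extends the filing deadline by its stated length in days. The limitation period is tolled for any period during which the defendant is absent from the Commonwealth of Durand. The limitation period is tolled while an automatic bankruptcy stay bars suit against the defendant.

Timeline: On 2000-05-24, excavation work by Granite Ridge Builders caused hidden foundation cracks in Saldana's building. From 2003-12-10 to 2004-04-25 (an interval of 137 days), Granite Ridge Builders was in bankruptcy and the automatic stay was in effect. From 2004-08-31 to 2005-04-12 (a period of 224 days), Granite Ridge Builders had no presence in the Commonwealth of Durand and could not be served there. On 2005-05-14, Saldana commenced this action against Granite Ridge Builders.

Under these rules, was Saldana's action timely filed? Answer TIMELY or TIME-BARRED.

The claim accrued on 2000-05-24, when the wrongful act occurred.
4 years from 2000-05-24 is 2004-05-24.
The automatic bankruptcy stay from 2003-12-10 to 2004-04-25 tolled the period for 137 days, extending the deadline to 2004-10-08.
The defendant's absence from the jurisdiction from 2004-08-31 to 2005-04-12 tolled the period for 224 days, extending the deadline to 2005-05-20.
The 2005-05-14 filing precedes the 2005-05-20 deadline; the claim is timely.

TIMELY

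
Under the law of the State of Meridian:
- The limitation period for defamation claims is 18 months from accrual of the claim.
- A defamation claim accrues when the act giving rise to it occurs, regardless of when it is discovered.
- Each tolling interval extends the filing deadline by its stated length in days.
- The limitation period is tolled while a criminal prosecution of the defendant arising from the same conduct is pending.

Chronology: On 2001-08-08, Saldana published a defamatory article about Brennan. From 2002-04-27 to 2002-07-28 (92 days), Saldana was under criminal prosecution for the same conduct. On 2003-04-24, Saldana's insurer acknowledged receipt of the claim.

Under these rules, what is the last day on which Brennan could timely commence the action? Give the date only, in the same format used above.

2003-05-11

The claim accrued on 2001-08-08, when the wrongful act occurred.
Adding the 18 months base period to 2001-08-08 gives a deadline of 2003-02-08, before any tolling.
The pending criminal prosecution from 2002-04-27 to 2002-07-28 tolled the period for 92 days, extending the deadline to 2003-05-11.
None of the other events listed affects the running of the period under the stated rules.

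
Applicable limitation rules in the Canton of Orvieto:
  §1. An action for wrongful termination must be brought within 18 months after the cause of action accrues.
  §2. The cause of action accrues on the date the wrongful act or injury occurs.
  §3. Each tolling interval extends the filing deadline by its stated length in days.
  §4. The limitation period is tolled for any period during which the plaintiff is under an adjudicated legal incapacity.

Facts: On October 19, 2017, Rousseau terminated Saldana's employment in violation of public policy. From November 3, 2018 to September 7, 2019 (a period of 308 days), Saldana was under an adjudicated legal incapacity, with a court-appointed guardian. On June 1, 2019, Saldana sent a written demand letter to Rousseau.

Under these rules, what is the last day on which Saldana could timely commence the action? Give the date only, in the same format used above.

The claim accrued on October 19, 2017, when the wrongful act occurred.
Adding the 18 months base period to October 19, 2017 gives a deadline of April 19, 2019, before any tolling.
Because the plaintiff's legal incapacity ran from November 3, 2018 to September 7, 2019, the deadline is extended by 308 days to February 21, 2020.
None of the other events listed affects the running of the period under the stated rules.

February 21, 2020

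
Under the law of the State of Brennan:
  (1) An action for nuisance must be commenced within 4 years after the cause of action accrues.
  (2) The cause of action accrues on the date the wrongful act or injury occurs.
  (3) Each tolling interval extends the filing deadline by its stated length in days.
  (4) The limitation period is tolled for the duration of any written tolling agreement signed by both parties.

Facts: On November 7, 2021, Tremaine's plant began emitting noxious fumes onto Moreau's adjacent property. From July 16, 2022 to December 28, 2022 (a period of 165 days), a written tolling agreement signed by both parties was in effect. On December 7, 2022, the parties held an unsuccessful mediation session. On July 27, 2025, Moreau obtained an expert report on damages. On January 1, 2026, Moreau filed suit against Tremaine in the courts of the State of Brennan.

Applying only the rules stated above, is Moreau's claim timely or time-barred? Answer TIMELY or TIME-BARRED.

The limitation period began to run on November 7, 2021.
4 years from November 7, 2021 is November 7, 2025.
The written tolling agreement from July 16, 2022 to December 28, 2022 tolled the period for 165 days, extending the deadline to April 21, 2026.
The other events in the timeline have no effect on the limitation period under the stated rules.
Moreau filed on January 1, 2026, before the April 21, 2026 deadline, so the action is timely.

TIMELY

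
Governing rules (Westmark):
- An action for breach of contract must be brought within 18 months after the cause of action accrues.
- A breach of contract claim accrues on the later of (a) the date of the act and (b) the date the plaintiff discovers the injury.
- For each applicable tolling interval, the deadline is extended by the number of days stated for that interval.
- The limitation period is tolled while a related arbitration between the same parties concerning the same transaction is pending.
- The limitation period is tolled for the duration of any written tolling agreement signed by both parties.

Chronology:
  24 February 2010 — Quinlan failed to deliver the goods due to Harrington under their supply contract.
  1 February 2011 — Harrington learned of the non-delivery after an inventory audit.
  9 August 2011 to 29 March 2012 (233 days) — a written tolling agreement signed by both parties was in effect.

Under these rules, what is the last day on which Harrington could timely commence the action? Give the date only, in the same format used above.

22 March 2013

Because discovery on 1 February 2011 post-dates the 24 February 2010 act, accrual under the later-of rule falls on 1 February 2011.
18 months from 1 February 2011 is 1 August 2012.
Because the written tolling agreement ran from 9 August 2011 to 29 March 2012, the deadline is extended by 233 days to 22 March 2013.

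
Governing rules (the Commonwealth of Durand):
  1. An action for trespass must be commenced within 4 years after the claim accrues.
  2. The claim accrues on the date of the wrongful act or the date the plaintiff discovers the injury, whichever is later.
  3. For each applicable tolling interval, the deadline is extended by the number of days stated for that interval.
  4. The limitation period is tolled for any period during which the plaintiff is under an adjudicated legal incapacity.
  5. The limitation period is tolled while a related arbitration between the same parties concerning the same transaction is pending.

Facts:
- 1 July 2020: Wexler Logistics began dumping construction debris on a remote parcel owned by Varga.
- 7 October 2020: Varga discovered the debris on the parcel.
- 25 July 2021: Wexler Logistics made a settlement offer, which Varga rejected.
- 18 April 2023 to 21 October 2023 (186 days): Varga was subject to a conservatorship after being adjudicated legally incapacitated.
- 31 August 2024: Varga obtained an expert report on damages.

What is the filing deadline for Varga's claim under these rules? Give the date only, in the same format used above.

11 April 2025

Taking the later of the act (1 July 2020) and discovery (7 October 2020), the claim accrued on 7 October 2020.
The untolled deadline — 4 years after 7 October 2020 — is 7 October 2024.
The period was tolled for 186 days by the plaintiff's legal incapacity (18 April 2023 to 21 October 2023), pushing the deadline to 11 April 2025.
None of the other events listed affects the running of the period under the stated rules.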